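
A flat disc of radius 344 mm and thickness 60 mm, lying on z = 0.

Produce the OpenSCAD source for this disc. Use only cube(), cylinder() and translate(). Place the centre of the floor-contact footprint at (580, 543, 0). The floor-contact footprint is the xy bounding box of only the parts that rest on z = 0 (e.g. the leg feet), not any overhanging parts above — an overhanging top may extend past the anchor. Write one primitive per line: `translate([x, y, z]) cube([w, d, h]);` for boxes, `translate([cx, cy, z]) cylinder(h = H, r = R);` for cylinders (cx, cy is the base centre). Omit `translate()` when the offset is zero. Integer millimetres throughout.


translate([580, 543, 0]) cylinder(h = 60, r = 344);


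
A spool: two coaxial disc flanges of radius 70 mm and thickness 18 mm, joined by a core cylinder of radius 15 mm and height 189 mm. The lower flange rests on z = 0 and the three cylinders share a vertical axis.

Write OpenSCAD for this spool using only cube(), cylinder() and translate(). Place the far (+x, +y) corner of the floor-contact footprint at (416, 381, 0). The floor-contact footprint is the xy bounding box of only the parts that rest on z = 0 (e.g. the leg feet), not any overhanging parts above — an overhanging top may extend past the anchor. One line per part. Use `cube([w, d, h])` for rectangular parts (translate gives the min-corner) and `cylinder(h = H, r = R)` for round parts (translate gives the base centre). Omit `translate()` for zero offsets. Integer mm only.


translate([346, 311, 0]) cylinder(h = 18, r = 70);
translate([346, 311, 18]) cylinder(h = 189, r = 15);
translate([346, 311, 207]) cylinder(h = 18, r = 70);


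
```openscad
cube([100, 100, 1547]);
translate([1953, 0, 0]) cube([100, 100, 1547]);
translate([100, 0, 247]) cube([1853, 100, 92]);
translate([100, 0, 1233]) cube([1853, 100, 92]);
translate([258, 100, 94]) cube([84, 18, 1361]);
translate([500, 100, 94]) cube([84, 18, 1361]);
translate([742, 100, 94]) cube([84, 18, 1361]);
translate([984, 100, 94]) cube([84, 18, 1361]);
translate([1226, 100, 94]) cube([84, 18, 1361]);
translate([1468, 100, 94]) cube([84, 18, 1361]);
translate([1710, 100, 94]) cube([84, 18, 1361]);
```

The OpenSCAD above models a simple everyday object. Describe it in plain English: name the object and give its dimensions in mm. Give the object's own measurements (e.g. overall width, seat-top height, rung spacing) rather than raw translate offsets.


A fence section. Two 100×100 mm posts, 1547 mm tall, stand on the floor with a clear span of 1853 mm between their inner faces. Two horizontal rails of 100×92 mm section span the gap between the posts with their undersides at z = 247 mm and z = 1233 mm, flush with the posts' −y face. 7 pickets, each 84 mm wide, 18 mm thick and 1361 mm tall, are fixed to the +y face of the rails with their bottoms at z = 94 mm, spaced across the span with a 158 mm gap after the −x post and between neighbouring pickets, with 159 mm left before the +x post.


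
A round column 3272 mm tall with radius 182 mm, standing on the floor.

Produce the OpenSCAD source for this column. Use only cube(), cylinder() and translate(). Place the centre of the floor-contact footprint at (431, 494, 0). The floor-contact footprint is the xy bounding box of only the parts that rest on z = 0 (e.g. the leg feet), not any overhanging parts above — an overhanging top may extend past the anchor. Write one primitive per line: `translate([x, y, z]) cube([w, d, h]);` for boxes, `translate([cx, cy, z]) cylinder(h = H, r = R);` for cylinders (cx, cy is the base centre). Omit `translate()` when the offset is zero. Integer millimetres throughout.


translate([431, 494, 0]) cylinder(h = 3272, r = 182);


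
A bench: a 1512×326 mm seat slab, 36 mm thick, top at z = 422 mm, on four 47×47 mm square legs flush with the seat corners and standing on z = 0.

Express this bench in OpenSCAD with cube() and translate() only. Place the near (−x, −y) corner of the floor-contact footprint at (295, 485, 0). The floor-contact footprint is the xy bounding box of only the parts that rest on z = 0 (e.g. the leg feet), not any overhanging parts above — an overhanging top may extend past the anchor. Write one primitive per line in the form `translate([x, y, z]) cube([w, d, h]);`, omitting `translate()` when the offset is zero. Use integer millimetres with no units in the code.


translate([295, 485, 386]) cube([1512, 326, 36]);
translate([295, 485, 0]) cube([47, 47, 386]);
translate([295, 764, 0]) cube([47, 47, 386]);
translate([1760, 485, 0]) cube([47, 47, 386]);
translate([1760, 764, 0]) cube([47, 47, 386]);


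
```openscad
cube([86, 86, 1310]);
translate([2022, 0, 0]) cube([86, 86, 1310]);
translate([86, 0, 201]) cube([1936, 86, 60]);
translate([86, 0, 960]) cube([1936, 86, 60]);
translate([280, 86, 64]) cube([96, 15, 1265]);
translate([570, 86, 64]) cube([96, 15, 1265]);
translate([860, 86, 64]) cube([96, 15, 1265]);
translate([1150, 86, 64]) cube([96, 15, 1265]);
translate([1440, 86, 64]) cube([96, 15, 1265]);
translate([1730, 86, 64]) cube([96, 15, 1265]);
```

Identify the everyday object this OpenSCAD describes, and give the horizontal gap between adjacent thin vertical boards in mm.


A fence section. The picket gap is 194 mm.

Two posts, two rails, 6 pickets — a fence section. Span 1936 mm holds 6 pickets of 96 mm with 7 equal gaps: ⌊(1936 − 6·96) / 7⌋ = 194 mm.


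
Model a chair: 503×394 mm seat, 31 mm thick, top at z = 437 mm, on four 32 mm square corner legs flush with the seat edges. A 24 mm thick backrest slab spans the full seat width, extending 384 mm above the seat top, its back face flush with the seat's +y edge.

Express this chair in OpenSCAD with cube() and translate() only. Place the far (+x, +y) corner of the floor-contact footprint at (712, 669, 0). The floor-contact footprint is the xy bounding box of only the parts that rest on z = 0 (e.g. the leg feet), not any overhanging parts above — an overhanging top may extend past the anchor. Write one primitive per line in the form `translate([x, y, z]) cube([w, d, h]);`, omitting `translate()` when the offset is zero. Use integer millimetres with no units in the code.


// leg_h = 437 - 31 = 406
translate([209, 275, 406]) cube([503, 394, 31]);
translate([209, 275, 0]) cube([32, 32, 406]);
translate([680, 275, 0]) cube([32, 32, 406]);
translate([209, 637, 0]) cube([32, 32, 406]);
translate([680, 637, 0]) cube([32, 32, 406]);
translate([209, 645, 437]) cube([503, 24, 384]);


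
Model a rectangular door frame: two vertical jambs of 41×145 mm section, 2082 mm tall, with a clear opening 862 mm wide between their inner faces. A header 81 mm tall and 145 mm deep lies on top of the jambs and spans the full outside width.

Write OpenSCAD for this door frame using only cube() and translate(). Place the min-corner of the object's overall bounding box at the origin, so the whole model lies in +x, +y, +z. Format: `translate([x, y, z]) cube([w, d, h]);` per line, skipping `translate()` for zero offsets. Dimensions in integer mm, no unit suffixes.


cube([41, 145, 2082]);
translate([903, 0, 0]) cube([41, 145, 2082]);
translate([0, 0, 2082]) cube([944, 145, 81]);


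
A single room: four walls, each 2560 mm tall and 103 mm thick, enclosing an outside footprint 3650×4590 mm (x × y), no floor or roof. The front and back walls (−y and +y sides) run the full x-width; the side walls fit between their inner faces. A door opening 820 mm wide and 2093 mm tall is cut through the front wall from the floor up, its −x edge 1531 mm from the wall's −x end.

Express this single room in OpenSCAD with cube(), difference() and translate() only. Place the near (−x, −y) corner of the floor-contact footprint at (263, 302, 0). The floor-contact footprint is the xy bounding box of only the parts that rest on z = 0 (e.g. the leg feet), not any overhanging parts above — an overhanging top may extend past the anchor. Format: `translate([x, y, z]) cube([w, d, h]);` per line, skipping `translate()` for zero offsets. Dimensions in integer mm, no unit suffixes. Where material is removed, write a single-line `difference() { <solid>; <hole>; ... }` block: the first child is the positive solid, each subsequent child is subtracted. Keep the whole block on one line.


difference() { translate([263, 302, 0]) cube([3650, 103, 2560]); translate([1794, 302, 0]) cube([820, 103, 2093]); }
translate([263, 4789, 0]) cube([3650, 103, 2560]);
translate([263, 405, 0]) cube([103, 4384, 2560]);
translate([3810, 405, 0]) cube([103, 4384, 2560]);


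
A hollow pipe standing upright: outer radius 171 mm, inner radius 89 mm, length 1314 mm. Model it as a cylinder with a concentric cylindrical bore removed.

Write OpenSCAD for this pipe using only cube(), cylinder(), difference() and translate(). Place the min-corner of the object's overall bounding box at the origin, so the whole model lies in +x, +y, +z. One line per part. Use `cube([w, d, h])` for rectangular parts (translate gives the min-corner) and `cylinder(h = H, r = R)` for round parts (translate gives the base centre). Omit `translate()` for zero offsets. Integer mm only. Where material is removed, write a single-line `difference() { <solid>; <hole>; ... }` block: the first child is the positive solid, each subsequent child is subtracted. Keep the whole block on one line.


difference() { translate([171, 171, 0]) cylinder(h = 1314, r = 171); translate([171, 171, 0]) cylinder(h = 1314, r = 89); }


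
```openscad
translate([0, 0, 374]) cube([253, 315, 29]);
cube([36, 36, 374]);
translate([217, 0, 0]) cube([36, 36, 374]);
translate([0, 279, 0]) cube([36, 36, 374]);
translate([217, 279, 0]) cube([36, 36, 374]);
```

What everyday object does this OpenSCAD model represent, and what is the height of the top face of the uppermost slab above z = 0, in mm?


A stool. The seat height is 403 mm.

A 253×315×29 slab at z = 374 on four corner posts — a stool. The seat top is 374 + 29 = 403 mm.


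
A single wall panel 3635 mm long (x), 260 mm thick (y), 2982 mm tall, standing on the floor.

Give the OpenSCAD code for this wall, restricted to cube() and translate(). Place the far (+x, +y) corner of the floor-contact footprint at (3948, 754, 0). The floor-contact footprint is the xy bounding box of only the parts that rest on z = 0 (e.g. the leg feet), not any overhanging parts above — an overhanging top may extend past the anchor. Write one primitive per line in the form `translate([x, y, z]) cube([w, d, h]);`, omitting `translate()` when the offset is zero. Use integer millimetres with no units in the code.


translate([313, 494, 0]) cube([3635, 260, 2982]);


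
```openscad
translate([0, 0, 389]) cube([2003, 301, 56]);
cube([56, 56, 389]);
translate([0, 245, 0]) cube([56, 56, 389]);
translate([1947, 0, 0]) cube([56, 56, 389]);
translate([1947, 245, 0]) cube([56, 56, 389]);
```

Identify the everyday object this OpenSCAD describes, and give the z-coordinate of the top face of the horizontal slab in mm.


A bench. The seat-top height is 445 mm.

A long slab on four corner posts — a bench. The slab sits at z = 389 with thickness 56, so the top is 389 + 56 = 445 mm.


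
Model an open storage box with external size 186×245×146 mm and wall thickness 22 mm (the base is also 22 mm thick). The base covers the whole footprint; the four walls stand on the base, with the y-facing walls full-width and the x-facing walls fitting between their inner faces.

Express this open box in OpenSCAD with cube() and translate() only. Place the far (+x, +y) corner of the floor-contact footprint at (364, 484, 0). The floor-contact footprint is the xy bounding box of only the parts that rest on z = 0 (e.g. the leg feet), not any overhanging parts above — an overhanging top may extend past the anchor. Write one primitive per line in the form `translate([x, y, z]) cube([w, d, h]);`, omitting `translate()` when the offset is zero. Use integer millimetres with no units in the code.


translate([178, 239, 0]) cube([186, 245, 22]);
translate([178, 239, 22]) cube([186, 22, 124]);
translate([178, 462, 22]) cube([186, 22, 124]);
translate([178, 261, 22]) cube([22, 201, 124]);
translate([342, 261, 22]) cube([22, 201, 124]);


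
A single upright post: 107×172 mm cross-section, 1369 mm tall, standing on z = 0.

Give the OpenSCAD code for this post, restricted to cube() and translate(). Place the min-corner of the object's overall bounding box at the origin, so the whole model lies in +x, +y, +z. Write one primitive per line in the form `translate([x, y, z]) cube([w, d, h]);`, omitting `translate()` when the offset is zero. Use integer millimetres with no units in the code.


cube([107, 172, 1369]);


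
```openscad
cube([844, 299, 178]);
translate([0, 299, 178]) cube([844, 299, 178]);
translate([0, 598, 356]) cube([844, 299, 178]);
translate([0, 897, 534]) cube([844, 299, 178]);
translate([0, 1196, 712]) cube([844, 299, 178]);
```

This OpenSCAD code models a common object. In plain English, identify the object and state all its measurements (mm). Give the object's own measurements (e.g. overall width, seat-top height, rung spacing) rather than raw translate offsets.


A straight staircase of 5 solid steps. Each step is 844 mm wide (x), 299 mm deep (y, the going) and 178 mm tall (the rise). The first step rests on the floor; each subsequent step sits one going further in +y and one rise higher in +z, directly behind and above the previous step with no overlap.


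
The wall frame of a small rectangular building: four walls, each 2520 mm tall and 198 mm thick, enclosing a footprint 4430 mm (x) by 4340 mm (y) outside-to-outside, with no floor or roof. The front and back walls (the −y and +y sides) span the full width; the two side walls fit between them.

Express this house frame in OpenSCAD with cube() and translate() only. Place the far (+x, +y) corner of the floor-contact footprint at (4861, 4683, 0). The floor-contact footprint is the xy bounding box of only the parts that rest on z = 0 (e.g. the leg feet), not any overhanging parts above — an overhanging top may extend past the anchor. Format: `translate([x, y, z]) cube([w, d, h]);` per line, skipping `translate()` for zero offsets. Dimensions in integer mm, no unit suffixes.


translate([431, 343, 0]) cube([4430, 198, 2520]);
translate([431, 4485, 0]) cube([4430, 198, 2520]);
translate([431, 541, 0]) cube([198, 3944, 2520]);
translate([4663, 541, 0]) cube([198, 3944, 2520]);


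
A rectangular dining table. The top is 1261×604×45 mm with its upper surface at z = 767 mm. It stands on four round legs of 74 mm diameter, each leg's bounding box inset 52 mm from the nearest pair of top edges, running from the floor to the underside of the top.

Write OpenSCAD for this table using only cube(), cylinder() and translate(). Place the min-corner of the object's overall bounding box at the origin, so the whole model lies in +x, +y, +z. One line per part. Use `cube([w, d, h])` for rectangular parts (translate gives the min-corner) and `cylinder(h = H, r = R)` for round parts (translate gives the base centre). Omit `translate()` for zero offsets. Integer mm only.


translate([0, 0, 722]) cube([1261, 604, 45]);
translate([89, 89, 0]) cylinder(h = 722, r = 37);
translate([1172, 89, 0]) cylinder(h = 722, r = 37);
translate([89, 515, 0]) cylinder(h = 722, r = 37);
translate([1172, 515, 0]) cylinder(h = 722, r = 37);


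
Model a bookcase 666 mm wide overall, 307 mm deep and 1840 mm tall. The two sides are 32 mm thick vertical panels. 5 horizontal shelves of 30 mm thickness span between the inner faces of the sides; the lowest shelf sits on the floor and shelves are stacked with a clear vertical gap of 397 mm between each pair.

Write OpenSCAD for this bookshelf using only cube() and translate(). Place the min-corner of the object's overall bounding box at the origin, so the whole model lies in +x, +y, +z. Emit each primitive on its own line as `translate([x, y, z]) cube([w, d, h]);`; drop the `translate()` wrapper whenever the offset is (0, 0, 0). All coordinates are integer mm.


cube([32, 307, 1840]);
translate([634, 0, 0]) cube([32, 307, 1840]);
translate([32, 0, 0]) cube([602, 307, 30]);
translate([32, 0, 427]) cube([602, 307, 30]);
translate([32, 0, 854]) cube([602, 307, 30]);
translate([32, 0, 1281]) cube([602, 307, 30]);
translate([32, 0, 1708]) cube([602, 307, 30]);


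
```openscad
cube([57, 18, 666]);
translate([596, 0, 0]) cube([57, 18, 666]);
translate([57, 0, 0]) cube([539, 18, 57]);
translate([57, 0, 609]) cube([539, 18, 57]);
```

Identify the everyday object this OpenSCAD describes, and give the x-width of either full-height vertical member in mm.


A picture frame. The border width is 57 mm.

Four thin pieces enclosing a rectangular opening — a picture frame. The two full-height stiles are 666 mm tall; the top rail sits at z = 609 and is 57 mm tall, so the border above the opening is 666 − 609 = 57 mm, matching the stile x-width.


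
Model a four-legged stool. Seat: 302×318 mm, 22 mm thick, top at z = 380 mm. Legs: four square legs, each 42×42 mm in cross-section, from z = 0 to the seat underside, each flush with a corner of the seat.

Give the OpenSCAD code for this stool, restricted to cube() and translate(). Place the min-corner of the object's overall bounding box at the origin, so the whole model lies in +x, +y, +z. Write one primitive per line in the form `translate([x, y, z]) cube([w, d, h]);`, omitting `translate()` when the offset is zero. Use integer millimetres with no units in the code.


translate([0, 0, 358]) cube([302, 318, 22]);
cube([42, 42, 358]);
translate([260, 0, 0]) cube([42, 42, 358]);
translate([0, 276, 0]) cube([42, 42, 358]);
translate([260, 276, 0]) cube([42, 42, 358]);


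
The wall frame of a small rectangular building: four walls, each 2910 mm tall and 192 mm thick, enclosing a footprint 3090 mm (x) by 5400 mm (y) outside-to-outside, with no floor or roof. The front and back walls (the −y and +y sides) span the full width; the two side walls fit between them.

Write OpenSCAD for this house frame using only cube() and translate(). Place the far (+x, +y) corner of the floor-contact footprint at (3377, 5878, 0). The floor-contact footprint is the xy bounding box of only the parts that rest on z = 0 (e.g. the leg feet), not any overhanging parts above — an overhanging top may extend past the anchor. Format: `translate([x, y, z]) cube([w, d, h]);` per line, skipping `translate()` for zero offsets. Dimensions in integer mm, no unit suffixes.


translate([287, 478, 0]) cube([3090, 192, 2910]);
translate([287, 5686, 0]) cube([3090, 192, 2910]);
translate([287, 670, 0]) cube([192, 5016, 2910]);
translate([3185, 670, 0]) cube([192, 5016, 2910]);


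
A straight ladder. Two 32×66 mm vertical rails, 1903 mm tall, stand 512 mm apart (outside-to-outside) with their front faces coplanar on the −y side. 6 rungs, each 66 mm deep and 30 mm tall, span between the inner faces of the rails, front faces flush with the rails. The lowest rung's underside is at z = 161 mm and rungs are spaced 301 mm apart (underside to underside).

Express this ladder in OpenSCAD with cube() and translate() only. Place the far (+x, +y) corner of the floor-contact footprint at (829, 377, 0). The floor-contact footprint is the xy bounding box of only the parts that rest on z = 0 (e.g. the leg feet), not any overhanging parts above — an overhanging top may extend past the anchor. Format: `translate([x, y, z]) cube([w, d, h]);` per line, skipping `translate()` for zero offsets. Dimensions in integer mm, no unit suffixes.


translate([317, 311, 0]) cube([32, 66, 1903]);
translate([797, 311, 0]) cube([32, 66, 1903]);
translate([349, 311, 161]) cube([448, 66, 30]);
translate([349, 311, 462]) cube([448, 66, 30]);
translate([349, 311, 763]) cube([448, 66, 30]);
translate([349, 311, 1064]) cube([448, 66, 30]);
translate([349, 311, 1365]) cube([448, 66, 30]);
translate([349, 311, 1666]) cube([448, 66, 30]);


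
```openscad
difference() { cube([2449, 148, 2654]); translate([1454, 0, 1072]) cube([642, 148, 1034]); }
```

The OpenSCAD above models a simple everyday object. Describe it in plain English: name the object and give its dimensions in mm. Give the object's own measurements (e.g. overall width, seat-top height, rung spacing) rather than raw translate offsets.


A wall 2449 mm long (x), 148 mm thick (y), 2654 mm tall, with a rectangular window opening cut through it. The opening is 642 mm wide and 1034 mm tall; its sill is at z = 1072 mm and its near (−x) edge is 1454 mm from the wall's −x end. The opening passes through the full wall thickness.


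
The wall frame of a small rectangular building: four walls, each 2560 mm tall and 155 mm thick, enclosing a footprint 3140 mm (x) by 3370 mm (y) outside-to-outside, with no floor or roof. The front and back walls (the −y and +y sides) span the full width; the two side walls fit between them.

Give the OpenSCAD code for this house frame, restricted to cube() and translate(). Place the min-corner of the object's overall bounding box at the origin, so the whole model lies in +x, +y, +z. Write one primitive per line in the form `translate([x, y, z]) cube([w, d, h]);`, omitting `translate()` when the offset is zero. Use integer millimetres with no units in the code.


cube([3140, 155, 2560]);
translate([0, 3215, 0]) cube([3140, 155, 2560]);
translate([0, 155, 0]) cube([155, 3060, 2560]);
translate([2985, 155, 0]) cube([155, 3060, 2560]);


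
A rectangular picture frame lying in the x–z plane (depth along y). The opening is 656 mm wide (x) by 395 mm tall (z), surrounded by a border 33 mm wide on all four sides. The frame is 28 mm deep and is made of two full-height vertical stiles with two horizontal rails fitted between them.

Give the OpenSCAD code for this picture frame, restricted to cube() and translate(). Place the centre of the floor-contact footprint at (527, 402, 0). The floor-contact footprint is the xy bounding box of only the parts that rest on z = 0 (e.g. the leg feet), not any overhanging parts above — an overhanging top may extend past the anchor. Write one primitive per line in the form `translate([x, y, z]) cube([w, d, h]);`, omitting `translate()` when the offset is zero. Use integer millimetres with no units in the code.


translate([166, 388, 0]) cube([33, 28, 461]);
translate([855, 388, 0]) cube([33, 28, 461]);
translate([199, 388, 0]) cube([656, 28, 33]);
translate([199, 388, 428]) cube([656, 28, 33]);


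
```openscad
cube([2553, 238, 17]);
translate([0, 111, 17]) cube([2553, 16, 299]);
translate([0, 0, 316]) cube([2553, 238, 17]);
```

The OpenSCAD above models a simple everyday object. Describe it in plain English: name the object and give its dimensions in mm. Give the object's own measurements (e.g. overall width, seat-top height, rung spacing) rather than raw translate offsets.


An I-beam lying along x, 2553 mm long. Overall section height 333 mm. Two flanges 238 mm wide (y) and 17 mm thick, one on the floor and one at the top; a web 16 mm thick runs between them, centred on the flange width.


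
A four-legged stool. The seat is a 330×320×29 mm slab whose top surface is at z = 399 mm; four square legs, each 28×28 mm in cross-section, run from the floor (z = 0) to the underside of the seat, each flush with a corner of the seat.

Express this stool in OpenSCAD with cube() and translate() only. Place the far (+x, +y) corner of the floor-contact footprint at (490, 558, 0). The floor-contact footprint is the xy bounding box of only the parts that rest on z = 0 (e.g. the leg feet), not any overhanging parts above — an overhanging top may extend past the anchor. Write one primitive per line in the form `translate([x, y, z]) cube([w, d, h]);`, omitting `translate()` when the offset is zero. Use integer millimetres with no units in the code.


translate([160, 238, 370]) cube([330, 320, 29]);
translate([160, 238, 0]) cube([28, 28, 370]);
translate([462, 238, 0]) cube([28, 28, 370]);
translate([160, 530, 0]) cube([28, 28, 370]);
translate([462, 530, 0]) cube([28, 28, 370]);


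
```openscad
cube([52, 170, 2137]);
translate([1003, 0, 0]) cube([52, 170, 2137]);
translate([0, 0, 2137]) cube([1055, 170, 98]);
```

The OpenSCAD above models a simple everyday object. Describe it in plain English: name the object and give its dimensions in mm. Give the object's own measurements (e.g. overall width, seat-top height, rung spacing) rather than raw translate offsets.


A door frame. The clear opening is 951 mm wide and 2137 mm high. Two 52 mm wide jambs, 170 mm deep, stand either side of the opening from the floor to the top of the opening. A 98 mm thick head sits across the top of both jambs, spanning the full outside width of the frame.


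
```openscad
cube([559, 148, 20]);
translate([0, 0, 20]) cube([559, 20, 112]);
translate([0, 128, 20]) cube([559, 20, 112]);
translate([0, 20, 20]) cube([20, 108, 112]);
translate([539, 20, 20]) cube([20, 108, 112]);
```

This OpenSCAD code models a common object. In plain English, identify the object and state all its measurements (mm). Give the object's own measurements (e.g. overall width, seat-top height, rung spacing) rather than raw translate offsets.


An open-topped rectangular box: outside dimensions 559×148×132 mm, with a uniform wall and base thickness of 20 mm. The base is a full 559×148 slab on the floor; four walls sit on top of the base. The front and back walls (the −y and +y sides) span the full width; the two side walls fit between them.


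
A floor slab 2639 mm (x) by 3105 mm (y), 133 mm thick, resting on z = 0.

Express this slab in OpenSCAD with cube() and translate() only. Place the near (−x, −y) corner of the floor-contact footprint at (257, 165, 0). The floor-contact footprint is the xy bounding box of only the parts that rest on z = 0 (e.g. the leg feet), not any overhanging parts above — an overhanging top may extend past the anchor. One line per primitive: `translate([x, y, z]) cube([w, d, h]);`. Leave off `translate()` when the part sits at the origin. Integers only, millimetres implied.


translate([257, 165, 0]) cube([2639, 3105, 133]);


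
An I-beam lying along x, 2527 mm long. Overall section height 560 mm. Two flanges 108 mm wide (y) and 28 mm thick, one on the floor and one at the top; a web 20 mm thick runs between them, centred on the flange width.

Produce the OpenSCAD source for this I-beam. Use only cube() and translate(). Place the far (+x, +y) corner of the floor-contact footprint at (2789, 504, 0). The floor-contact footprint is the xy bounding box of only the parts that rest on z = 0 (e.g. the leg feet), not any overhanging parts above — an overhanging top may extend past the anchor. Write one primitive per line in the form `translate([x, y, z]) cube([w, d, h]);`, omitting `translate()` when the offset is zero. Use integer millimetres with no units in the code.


translate([262, 396, 0]) cube([2527, 108, 28]);
translate([262, 440, 28]) cube([2527, 20, 504]);
translate([262, 396, 532]) cube([2527, 108, 28]);


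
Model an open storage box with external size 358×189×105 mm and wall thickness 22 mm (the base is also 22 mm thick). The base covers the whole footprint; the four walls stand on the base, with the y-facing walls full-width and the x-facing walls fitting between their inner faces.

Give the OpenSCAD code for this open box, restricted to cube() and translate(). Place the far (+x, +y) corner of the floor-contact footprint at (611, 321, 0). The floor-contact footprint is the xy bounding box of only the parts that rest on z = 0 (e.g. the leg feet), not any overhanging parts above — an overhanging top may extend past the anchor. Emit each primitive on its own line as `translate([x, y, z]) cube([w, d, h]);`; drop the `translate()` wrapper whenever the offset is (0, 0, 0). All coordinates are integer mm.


translate([253, 132, 0]) cube([358, 189, 22]);
translate([253, 132, 22]) cube([358, 22, 83]);
translate([253, 299, 22]) cube([358, 22, 83]);
translate([253, 154, 22]) cube([22, 145, 83]);
translate([589, 154, 22]) cube([22, 145, 83]);


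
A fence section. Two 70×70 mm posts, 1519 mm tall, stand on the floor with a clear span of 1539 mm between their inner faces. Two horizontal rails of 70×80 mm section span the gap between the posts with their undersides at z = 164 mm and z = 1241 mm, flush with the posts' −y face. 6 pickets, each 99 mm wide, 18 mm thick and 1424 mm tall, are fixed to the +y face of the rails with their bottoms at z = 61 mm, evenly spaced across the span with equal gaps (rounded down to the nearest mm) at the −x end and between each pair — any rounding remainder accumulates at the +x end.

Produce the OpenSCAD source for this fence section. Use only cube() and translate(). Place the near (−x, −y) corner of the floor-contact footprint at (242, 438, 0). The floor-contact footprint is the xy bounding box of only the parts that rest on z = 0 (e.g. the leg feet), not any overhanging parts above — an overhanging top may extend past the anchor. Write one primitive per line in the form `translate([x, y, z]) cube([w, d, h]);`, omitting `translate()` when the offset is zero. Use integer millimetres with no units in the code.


translate([242, 438, 0]) cube([70, 70, 1519]);
translate([1851, 438, 0]) cube([70, 70, 1519]);
translate([312, 438, 164]) cube([1539, 70, 80]);
translate([312, 438, 1241]) cube([1539, 70, 80]);
translate([447, 508, 61]) cube([99, 18, 1424]);
translate([681, 508, 61]) cube([99, 18, 1424]);
translate([915, 508, 61]) cube([99, 18, 1424]);
translate([1149, 508, 61]) cube([99, 18, 1424]);
translate([1383, 508, 61]) cube([99, 18, 1424]);
translate([1617, 508, 61]) cube([99, 18, 1424]);


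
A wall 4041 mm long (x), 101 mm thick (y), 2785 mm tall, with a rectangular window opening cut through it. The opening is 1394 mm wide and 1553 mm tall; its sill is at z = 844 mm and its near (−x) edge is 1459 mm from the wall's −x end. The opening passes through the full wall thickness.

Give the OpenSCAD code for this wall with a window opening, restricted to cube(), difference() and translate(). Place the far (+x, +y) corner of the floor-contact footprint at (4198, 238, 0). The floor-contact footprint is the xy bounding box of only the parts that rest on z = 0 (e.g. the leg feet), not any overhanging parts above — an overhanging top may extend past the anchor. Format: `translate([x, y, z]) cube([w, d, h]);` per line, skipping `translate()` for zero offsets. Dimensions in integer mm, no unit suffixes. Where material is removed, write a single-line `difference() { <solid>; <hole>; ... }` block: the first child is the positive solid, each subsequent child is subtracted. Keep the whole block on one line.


difference() { translate([157, 137, 0]) cube([4041, 101, 2785]); translate([1616, 137, 844]) cube([1394, 101, 1553]); }


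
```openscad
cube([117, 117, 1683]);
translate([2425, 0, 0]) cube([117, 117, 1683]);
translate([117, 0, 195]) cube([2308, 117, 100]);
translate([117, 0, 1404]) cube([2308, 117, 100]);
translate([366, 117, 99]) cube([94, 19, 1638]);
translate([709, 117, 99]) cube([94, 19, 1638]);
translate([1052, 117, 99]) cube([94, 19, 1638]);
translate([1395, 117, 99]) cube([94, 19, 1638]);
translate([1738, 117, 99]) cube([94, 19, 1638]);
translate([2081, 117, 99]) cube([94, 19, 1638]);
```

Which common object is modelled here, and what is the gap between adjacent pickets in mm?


A fence section. The picket gap is 249 mm.

Two posts, two rails, 6 pickets — a fence section. Span 2308 mm holds 6 pickets of 94 mm with 7 equal gaps: ⌊(2308 − 6·94) / 7⌋ = 249 mm.


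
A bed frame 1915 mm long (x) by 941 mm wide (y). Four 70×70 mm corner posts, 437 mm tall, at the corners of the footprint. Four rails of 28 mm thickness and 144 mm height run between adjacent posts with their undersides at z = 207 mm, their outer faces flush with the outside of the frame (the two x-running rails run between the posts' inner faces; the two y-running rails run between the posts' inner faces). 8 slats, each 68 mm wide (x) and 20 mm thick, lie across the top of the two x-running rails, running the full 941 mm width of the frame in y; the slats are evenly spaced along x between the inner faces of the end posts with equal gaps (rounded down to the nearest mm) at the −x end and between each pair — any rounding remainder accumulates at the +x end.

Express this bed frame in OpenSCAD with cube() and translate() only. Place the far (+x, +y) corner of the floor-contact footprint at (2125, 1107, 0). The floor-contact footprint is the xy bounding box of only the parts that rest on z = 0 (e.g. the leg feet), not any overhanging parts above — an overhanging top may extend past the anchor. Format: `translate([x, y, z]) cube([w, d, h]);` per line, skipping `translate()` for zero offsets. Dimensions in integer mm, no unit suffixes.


translate([210, 166, 0]) cube([70, 70, 437]);
translate([210, 1037, 0]) cube([70, 70, 437]);
translate([2055, 166, 0]) cube([70, 70, 437]);
translate([2055, 1037, 0]) cube([70, 70, 437]);
translate([280, 166, 207]) cube([1775, 28, 144]);
translate([280, 1079, 207]) cube([1775, 28, 144]);
translate([210, 236, 207]) cube([28, 801, 144]);
translate([2097, 236, 207]) cube([28, 801, 144]);
translate([416, 166, 351]) cube([68, 941, 20]);
translate([620, 166, 351]) cube([68, 941, 20]);
translate([824, 166, 351]) cube([68, 941, 20]);
translate([1028, 166, 351]) cube([68, 941, 20]);
translate([1232, 166, 351]) cube([68, 941, 20]);
translate([1436, 166, 351]) cube([68, 941, 20]);
translate([1640, 166, 351]) cube([68, 941, 20]);
translate([1844, 166, 351]) cube([68, 941, 20]);


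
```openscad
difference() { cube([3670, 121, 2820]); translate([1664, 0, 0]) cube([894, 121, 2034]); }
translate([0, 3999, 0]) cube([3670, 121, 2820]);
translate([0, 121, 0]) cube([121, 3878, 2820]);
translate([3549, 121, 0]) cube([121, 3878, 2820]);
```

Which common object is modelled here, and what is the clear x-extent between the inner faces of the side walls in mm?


A single room. The interior width is 3428 mm.

Four walls enclosing a rectangle with a door in the front wall — a room. Outside width 3670 minus two 121 mm walls gives 3428 mm.


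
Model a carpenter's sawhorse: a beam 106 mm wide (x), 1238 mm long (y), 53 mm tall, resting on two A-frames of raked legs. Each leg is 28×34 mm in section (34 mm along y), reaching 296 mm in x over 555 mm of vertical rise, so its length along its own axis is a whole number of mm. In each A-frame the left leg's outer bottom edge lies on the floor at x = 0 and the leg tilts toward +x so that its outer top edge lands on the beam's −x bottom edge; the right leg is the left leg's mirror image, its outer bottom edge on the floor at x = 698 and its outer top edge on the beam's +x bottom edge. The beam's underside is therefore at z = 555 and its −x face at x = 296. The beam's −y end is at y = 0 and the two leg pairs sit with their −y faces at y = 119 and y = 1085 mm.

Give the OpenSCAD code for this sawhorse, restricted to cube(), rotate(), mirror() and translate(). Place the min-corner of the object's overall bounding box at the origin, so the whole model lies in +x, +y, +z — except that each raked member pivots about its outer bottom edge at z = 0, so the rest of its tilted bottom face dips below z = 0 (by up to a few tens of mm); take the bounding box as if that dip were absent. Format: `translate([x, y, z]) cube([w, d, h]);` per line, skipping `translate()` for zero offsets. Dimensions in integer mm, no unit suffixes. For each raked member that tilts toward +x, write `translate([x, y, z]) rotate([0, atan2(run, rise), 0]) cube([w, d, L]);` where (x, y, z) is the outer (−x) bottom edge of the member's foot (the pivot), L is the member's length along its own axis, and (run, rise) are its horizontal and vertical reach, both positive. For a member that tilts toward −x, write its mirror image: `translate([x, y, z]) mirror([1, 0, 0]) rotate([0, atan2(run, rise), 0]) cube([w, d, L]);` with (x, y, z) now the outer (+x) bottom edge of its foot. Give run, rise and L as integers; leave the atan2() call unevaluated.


// leg length = √(296² + 555²) = 629
// right-leg outer foot x = 2·296 + 106 = 698
// beam min-corner = (296, 0, 555)
translate([296, 0, 555]) cube([106, 1238, 53]);
translate([0, 119, 0]) rotate([0, atan2(296, 555), 0]) cube([28, 34, 629]);
translate([698, 119, 0]) mirror([1, 0, 0]) rotate([0, atan2(296, 555), 0]) cube([28, 34, 629]);
translate([0, 1085, 0]) rotate([0, atan2(296, 555), 0]) cube([28, 34, 629]);
translate([698, 1085, 0]) mirror([1, 0, 0]) rotate([0, atan2(296, 555), 0]) cube([28, 34, 629]);


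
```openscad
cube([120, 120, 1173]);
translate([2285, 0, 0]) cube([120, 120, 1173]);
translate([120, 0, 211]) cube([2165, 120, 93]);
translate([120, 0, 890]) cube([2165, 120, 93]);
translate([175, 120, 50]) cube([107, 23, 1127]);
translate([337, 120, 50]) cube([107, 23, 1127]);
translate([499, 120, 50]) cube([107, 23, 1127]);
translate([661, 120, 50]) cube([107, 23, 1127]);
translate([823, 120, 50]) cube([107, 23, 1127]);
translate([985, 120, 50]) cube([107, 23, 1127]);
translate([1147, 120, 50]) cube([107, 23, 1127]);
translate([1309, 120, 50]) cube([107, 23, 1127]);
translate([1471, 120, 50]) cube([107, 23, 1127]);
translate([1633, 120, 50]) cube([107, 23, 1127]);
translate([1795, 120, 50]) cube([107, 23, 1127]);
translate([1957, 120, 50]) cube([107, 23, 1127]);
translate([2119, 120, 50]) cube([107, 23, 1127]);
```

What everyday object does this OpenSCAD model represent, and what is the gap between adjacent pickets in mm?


A fence section. The picket gap is 55 mm.

Two posts, two rails, 13 pickets — a fence section. Span 2165 mm holds 13 pickets of 107 mm with 14 equal gaps: ⌊(2165 − 13·107) / 14⌋ = 55 mm.


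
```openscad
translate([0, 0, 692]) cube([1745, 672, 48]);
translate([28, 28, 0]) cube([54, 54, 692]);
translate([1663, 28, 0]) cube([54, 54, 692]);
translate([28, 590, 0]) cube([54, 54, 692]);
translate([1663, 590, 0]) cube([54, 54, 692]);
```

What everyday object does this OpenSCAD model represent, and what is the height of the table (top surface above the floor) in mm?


A table. The table height is 740 mm.

A 1745×672×48 slab sits at z = 692 on four 54 mm square posts — a table. The top surface is at 692 + 48 = 740 mm.


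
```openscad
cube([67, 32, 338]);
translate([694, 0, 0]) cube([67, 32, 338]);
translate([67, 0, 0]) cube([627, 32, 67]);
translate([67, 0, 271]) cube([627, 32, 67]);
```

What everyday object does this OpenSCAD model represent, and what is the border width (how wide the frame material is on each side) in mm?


A picture frame. The border width is 67 mm.

Four thin pieces enclosing a rectangular opening — a picture frame. The two full-height stiles are 338 mm tall; the top rail sits at z = 271 and is 67 mm tall, so the border above the opening is 338 − 271 = 67 mm, matching the stile x-width.


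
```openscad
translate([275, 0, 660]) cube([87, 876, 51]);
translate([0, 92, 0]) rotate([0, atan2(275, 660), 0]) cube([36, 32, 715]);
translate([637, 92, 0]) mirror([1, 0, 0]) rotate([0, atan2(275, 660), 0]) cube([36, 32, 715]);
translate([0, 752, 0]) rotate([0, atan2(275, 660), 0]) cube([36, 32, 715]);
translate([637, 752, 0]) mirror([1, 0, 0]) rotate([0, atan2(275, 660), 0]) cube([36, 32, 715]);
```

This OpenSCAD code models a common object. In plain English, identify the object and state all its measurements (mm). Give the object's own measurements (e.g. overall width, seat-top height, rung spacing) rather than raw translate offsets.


A sawhorse. A 87×876×51 mm beam (x, y, z) sits on two A-frame leg pairs. Each pair is two raked legs of 36×32 mm section (32 mm along y) splaying symmetrically in x. Each leg rises 660 mm vertically over 275 mm of horizontal reach and is 715 mm long along its own axis. Every leg's outer bottom edge rests on the floor and its outer top edge meets a bottom edge of the beam — the left legs (tilting toward +x) meet the beam's −x bottom edge, the right legs (their mirror images, tilting toward −x) meet its +x bottom edge — so the leg tops tuck under the beam, the beam's underside is 660 mm above the floor, and the feet are 637 mm apart outside-to-outside with the beam centred between them. The two leg pairs are set in 92 mm from either end of the beam.
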